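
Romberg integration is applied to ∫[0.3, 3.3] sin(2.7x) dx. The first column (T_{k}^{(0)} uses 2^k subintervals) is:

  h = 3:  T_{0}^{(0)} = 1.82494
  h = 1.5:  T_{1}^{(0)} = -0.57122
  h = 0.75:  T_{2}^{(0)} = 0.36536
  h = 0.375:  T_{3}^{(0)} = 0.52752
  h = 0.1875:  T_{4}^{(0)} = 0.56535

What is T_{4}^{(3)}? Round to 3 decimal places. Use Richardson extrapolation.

T_{2}^{(1)} = (4·0.36536 − (-0.57122)) / 3 = 0.67755
T_{3}^{(1)} = 0.52752 + (0.52752 − 0.36536)/3 = 0.58157
T_{4}^{(1)} = (4·0.56535 − 0.52752) / 3 = 0.57796
T_{3}^{(2)} = (16·0.58157 − 0.67755) / 15 = 0.57517
T_{4}^{(2)} = 0.57796 + (0.57796 − 0.58157)/15 = 0.57772
T_{4}^{(3)} = 0.57772 + (0.57772 − 0.57517)/63 = 0.57776

0.578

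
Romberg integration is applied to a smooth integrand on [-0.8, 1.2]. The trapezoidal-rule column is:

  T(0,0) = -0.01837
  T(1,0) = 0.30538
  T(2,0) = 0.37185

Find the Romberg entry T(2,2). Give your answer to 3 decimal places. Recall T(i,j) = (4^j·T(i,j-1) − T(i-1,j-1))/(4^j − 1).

0.393

Richardson extrapolation on the trapezoidal column (denominator 4−1=3):
T(1,1) = (4·0.30538 − (-0.01837)) / 3 = 0.41330
T(2,1) = 0.37185 + (0.37185 − 0.30538)/3 = 0.39401
T(2,2) = (16·0.39401 − 0.41330) / 15 = 0.39272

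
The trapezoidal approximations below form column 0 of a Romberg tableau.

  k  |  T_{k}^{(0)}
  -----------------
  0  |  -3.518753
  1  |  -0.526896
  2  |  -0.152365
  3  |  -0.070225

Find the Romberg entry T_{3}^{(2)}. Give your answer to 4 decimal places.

T_{2}^{(1)} = -0.152365 + (-0.152365 − (-0.526896))/3 = -0.027521
T_{3}^{(1)} = -0.070225 + (-0.070225 − (-0.152365))/3 = -0.042845
T_{3}^{(2)} = -0.042845 + (-0.042845 − (-0.027521))/15 = -0.043867

-0.0439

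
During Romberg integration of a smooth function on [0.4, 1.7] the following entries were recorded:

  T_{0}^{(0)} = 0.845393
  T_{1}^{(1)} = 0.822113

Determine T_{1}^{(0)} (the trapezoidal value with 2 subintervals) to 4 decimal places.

From T_{1}^{(1)} = (4·T_{1}^{(0)} − T_{0}^{(0)})/3, solve for T_{1}^{(0)}:
4·T_{1}^{(0)} = 3·0.822113 + 0.845393 = 3.311732
T_{1}^{(0)} = 0.827933

0.8279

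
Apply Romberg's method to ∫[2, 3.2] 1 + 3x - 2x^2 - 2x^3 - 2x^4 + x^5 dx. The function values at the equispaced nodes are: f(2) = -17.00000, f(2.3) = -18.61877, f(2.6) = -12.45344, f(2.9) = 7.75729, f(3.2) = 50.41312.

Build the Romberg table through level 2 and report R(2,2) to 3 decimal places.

-3.508

R(0,0) (trapezoid, 1 panel, h=1.2000): 20.04787
R(1,0) (trapezoid, 2 panels, h=0.6000): 2.55187
R(2,0) (trapezoid, 4 panels, h=0.3000): -1.98251
R(1,1) = 2.55187 + (2.55187 − 20.04787)/3 = -3.28013
R(2,1) = -1.98251 + (-1.98251 − 2.55187)/3 = -3.49397
R(2,2) = -3.49397 + (-3.49397 − (-3.28013))/15 = -3.50823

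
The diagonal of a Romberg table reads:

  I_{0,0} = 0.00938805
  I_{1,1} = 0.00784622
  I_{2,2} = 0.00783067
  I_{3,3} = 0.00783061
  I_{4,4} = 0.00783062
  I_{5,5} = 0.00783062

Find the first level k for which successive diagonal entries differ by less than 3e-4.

|I_{1,1} − I_{0,0}| = 0.00154183 ≥ 3e-4
|I_{2,2} − I_{1,1}| = 0.00001555 < 3e-4

k = 2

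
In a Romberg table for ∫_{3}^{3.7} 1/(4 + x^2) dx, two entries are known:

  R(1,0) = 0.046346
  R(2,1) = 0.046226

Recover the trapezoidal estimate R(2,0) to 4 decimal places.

0.0463

From R(2,1) = (4·R(2,0) − R(1,0))/3, solve for R(2,0):
4·R(2,0) = 3·0.046226 + 0.046346 = 0.185024
R(2,0) = 0.046256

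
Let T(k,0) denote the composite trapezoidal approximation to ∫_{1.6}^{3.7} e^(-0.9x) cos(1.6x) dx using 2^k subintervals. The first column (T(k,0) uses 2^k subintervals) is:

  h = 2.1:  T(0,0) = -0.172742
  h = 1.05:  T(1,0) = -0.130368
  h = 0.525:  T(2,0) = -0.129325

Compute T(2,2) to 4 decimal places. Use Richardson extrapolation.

-0.1298

Richardson extrapolation on the trapezoidal column (denominator 4−1=3):
T(1,1) = (4·(-0.130368) − (-0.172742)) / 3 = -0.116243
T(2,1) = -0.129325 + (-0.129325 − (-0.130368))/3 = -0.128977
T(2,2) = (16·(-0.128977) − (-0.116243)) / 15 = -0.129826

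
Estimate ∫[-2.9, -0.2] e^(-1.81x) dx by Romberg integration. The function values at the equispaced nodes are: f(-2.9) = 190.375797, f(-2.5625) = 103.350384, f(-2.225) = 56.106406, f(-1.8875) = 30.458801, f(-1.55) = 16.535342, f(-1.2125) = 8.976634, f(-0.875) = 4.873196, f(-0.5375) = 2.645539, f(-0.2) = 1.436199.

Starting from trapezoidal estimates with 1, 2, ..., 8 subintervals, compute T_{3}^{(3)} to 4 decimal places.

T_{0}^{(0)} (trapezoid, 1 panel, h=2.7000): 258.946195
T_{1}^{(0)} (trapezoid, 2 panels, h=1.3500): 151.795809
T_{2}^{(0)} (trapezoid, 4 panels, h=0.6750): 117.059136
T_{3}^{(0)} (trapezoid, 8 panels, h=0.3375): 107.612651
T_{1}^{(1)} = 151.795809 + (151.795809 − 258.946195)/3 = 116.079014
T_{2}^{(1)} = 117.059136 + (117.059136 − 151.795809)/3 = 105.480245
T_{3}^{(1)} = 107.612651 + (107.612651 − 117.059136)/3 = 104.463823
T_{2}^{(2)} = 105.480245 + (105.480245 − 116.079014)/15 = 104.773660
T_{3}^{(2)} = 104.463823 + (104.463823 − 105.480245)/15 = 104.396062
T_{3}^{(3)} = 104.396062 + (104.396062 − 104.773660)/63 = 104.390068

104.3901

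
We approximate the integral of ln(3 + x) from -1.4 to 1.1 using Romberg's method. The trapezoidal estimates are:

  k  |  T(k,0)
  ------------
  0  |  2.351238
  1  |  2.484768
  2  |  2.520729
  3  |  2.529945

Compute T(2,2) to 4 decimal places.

T(1,1) = (4·2.484768 − 2.351238) / 3 = 2.529278
T(2,1) = (4·2.520729 − 2.484768) / 3 = 2.532716
T(2,2) = (16·2.532716 − 2.529278) / 15 = 2.532945

2.5329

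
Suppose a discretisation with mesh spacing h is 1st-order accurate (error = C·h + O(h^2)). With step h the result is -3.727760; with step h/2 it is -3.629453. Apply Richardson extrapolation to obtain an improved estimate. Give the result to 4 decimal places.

-3.5311

Extrapolated value = (2·A(h/2) − A(h)) / (2 − 1)
= (2·(-3.629453) − (-3.727760)) / 1
= -3.531146 / 1 = -3.531146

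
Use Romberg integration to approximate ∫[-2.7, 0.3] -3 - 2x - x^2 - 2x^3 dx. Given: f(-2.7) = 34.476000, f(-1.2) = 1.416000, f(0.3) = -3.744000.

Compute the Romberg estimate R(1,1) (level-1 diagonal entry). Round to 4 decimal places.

R(0,0) (trapezoid, 1 panel, h=3.0000): 46.098000
R(1,0) (trapezoid, 2 panels, h=1.5000): 25.173000
R(1,1) = 25.173000 + (25.173000 − 46.098000)/3 = 18.198000

18.1980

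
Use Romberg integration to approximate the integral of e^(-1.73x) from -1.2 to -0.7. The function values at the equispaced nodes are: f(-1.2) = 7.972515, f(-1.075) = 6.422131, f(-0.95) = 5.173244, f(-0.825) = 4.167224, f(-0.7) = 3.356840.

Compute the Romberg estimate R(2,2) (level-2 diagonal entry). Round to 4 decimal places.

2.6680

R(0,0) (trapezoid, 1 panel, h=0.5000): 2.832339
R(1,0) (trapezoid, 2 panels, h=0.2500): 2.709480
R(2,0) (trapezoid, 4 panels, h=0.1250): 2.678410
R(1,1) = 2.709480 + (2.709480 − 2.832339)/3 = 2.668527
R(2,1) = 2.678410 + (2.678410 − 2.709480)/3 = 2.668053
R(2,2) = 2.668053 + (2.668053 − 2.668527)/15 = 2.668021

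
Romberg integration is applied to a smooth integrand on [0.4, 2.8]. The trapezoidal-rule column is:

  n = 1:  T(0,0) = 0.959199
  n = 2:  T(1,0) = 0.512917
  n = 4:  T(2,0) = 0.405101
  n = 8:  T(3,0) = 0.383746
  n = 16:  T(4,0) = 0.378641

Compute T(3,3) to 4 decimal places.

0.3772

Richardson extrapolation on the trapezoidal column (denominator 4−1=3):
T(1,1) = 0.512917 + (0.512917 − 0.959199)/3 = 0.364156
T(2,1) = (4·0.405101 − 0.512917) / 3 = 0.369162
T(3,1) = 0.383746 + (0.383746 − 0.405101)/3 = 0.376628
T(2,2) = (16·0.369162 − 0.364156) / 15 = 0.369496
T(3,2) = (16·0.376628 − 0.369162) / 15 = 0.377126
T(3,3) = 0.377126 + (0.377126 − 0.369496)/63 = 0.377247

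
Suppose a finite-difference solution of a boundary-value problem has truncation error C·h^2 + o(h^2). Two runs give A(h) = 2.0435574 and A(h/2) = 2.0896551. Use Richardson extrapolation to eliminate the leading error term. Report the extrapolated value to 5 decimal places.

The leading error scales as h^2; refining by a factor of 2 reduces it by 2^2 = 4.
Extrapolated value = (4·A(h/2) − A(h)) / (4 − 1)
= (4·2.0896551 − 2.0435574) / 3
= 6.3150630 / 3 = 2.1050210

2.10502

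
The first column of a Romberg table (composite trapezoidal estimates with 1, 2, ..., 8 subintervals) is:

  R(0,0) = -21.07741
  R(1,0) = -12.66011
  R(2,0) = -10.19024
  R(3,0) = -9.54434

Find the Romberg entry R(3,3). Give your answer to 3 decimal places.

-9.326

R(1,1) = (4·(-12.66011) − (-21.07741)) / 3 = -9.85434
R(2,1) = (4·(-10.19024) − (-12.66011)) / 3 = -9.36695
R(3,1) = (4·(-9.54434) − (-10.19024)) / 3 = -9.32904
R(2,2) = -9.36695 + (-9.36695 − (-9.85434))/15 = -9.33446
R(3,2) = (16·(-9.32904) − (-9.36695)) / 15 = -9.32651
R(3,3) = (64·(-9.32651) − (-9.33446)) / 63 = -9.32638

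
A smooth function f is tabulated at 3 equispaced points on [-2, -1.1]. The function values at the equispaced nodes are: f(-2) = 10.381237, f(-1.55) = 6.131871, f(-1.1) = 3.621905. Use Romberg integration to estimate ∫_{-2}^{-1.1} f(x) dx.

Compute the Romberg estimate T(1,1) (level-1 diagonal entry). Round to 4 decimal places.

T(0,0) (trapezoid, 1 panel, h=0.9000): 6.301414
T(1,0) (trapezoid, 2 panels, h=0.4500): 5.910049
T(1,1) = 5.910049 + (5.910049 − 6.301414)/3 = 5.779594

5.7796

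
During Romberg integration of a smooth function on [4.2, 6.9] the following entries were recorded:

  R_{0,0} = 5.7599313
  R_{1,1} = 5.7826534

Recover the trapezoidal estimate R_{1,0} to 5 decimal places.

From R_{1,1} = (4·R_{1,0} − R_{0,0})/3, solve for R_{1,0}:
4·R_{1,0} = 3·5.7826534 + 5.7599313 = 23.1078915
R_{1,0} = 5.7769729

5.77697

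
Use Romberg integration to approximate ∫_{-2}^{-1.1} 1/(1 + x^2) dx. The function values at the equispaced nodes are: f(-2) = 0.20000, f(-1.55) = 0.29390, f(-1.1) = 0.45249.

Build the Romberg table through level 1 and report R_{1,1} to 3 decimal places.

R_{0,0} (trapezoid, 1 panel, h=0.9000): 0.29362
R_{1,0} (trapezoid, 2 panels, h=0.4500): 0.27907
R_{1,1} = 0.27907 + (0.27907 − 0.29362)/3 = 0.27422

0.274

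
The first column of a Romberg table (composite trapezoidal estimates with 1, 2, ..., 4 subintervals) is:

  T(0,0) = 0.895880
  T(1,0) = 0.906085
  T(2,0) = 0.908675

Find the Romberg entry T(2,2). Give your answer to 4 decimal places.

Richardson extrapolation on the trapezoidal column (denominator 4−1=3):
T(1,1) = (4·0.906085 − 0.895880) / 3 = 0.909487
T(2,1) = 0.908675 + (0.908675 − 0.906085)/3 = 0.909538
T(2,2) = (16·0.909538 − 0.909487) / 15 = 0.909541

0.9095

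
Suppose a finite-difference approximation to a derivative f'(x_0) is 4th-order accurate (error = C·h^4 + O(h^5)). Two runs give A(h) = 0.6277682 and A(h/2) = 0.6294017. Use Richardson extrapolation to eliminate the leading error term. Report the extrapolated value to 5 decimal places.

Extrapolated value = (16·A(h/2) − A(h)) / (16 − 1)
= (16·0.6294017 − 0.6277682) / 15
= 9.4426590 / 15 = 0.6295106

0.62951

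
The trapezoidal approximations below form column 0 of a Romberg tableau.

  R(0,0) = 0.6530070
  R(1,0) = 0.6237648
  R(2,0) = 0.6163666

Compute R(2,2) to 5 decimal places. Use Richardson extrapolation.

0.61389

R(1,1) = 0.6237648 + (0.6237648 − 0.6530070)/3 = 0.6140174
R(2,1) = (4·0.6163666 − 0.6237648) / 3 = 0.6139005
R(2,2) = (16·0.6139005 − 0.6140174) / 15 = 0.6138927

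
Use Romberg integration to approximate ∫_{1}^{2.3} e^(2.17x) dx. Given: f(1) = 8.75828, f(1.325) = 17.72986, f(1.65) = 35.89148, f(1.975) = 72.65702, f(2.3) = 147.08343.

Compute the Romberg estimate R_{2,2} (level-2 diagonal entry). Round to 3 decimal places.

63.757

R_{0,0} (trapezoid, 1 panel, h=1.3000): 101.29711
R_{1,0} (trapezoid, 2 panels, h=0.6500): 73.97802
R_{2,0} (trapezoid, 4 panels, h=0.3250): 66.36474
R_{1,1} = 73.97802 + (73.97802 − 101.29711)/3 = 64.87166
R_{2,1} = 66.36474 + (66.36474 − 73.97802)/3 = 63.82698
R_{2,2} = 63.82698 + (63.82698 − 64.87166)/15 = 63.75733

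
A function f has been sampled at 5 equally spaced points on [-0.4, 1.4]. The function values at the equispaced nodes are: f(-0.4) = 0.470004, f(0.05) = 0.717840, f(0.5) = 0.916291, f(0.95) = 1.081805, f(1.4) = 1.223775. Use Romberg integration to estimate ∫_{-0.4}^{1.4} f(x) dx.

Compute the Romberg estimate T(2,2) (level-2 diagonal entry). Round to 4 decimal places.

T(0,0) (trapezoid, 1 panel, h=1.8000): 1.524401
T(1,0) (trapezoid, 2 panels, h=0.9000): 1.586862
T(2,0) (trapezoid, 4 panels, h=0.4500): 1.603271
T(1,1) = 1.586862 + (1.586862 − 1.524401)/3 = 1.607682
T(2,1) = 1.603271 + (1.603271 − 1.586862)/3 = 1.608741
T(2,2) = 1.608741 + (1.608741 − 1.607682)/15 = 1.608812

1.6088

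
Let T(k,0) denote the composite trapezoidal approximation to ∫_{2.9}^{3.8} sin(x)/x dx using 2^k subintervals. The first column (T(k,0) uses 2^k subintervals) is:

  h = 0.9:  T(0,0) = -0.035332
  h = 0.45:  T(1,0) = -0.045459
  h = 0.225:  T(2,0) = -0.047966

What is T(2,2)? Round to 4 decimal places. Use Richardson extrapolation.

Richardson extrapolation on the trapezoidal column (denominator 4−1=3):
T(1,1) = (4·(-0.045459) − (-0.035332)) / 3 = -0.048835
T(2,1) = (4·(-0.047966) − (-0.045459)) / 3 = -0.048802
T(2,2) = (16·(-0.048802) − (-0.048835)) / 15 = -0.048800

-0.0488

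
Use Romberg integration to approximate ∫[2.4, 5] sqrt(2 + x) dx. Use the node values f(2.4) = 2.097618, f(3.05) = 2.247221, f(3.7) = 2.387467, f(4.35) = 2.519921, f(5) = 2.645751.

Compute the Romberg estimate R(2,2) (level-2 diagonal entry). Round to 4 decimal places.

6.1938

R(0,0) (trapezoid, 1 panel, h=2.6000): 6.166380
R(1,0) (trapezoid, 2 panels, h=1.3000): 6.186897
R(2,0) (trapezoid, 4 panels, h=0.6500): 6.192091
R(1,1) = 6.186897 + (6.186897 − 6.166380)/3 = 6.193736
R(2,1) = 6.192091 + (6.192091 − 6.186897)/3 = 6.193822
R(2,2) = 6.193822 + (6.193822 − 6.193736)/15 = 6.193828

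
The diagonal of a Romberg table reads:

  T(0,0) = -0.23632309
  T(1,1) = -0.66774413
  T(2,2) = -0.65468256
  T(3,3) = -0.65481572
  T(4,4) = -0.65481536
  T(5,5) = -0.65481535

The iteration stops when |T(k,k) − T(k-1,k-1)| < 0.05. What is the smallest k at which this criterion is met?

k = 2

|T(1,1) − T(0,0)| = 0.43142104 ≥ 0.05
|T(2,2) − T(1,1)| = 0.01306157 < 0.05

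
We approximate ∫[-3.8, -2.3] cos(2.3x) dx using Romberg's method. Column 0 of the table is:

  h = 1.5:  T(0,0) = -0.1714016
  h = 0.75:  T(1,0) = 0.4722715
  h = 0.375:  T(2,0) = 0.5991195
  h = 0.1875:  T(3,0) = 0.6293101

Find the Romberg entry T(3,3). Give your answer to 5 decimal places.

T(1,1) = (4·0.4722715 − (-0.1714016)) / 3 = 0.6868292
T(2,1) = 0.5991195 + (0.5991195 − 0.4722715)/3 = 0.6414022
T(3,1) = 0.6293101 + (0.6293101 − 0.5991195)/3 = 0.6393736
T(2,2) = 0.6414022 + (0.6414022 − 0.6868292)/15 = 0.6383737
T(3,2) = (16·0.6393736 − 0.6414022) / 15 = 0.6392384
T(3,3) = (64·0.6392384 − 0.6383737) / 63 = 0.6392521

0.63925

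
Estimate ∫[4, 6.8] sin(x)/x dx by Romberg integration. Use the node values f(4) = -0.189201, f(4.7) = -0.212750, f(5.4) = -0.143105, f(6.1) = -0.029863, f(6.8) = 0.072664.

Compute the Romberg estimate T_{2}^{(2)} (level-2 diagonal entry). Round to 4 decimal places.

T_{0}^{(0)} (trapezoid, 1 panel, h=2.8000): -0.163152
T_{1}^{(0)} (trapezoid, 2 panels, h=1.4000): -0.281923
T_{2}^{(0)} (trapezoid, 4 panels, h=0.7000): -0.310791
T_{1}^{(1)} = -0.281923 + (-0.281923 − (-0.163152))/3 = -0.321513
T_{2}^{(1)} = -0.310791 + (-0.310791 − (-0.281923))/3 = -0.320414
T_{2}^{(2)} = -0.320414 + (-0.320414 − (-0.321513))/15 = -0.320341

-0.3203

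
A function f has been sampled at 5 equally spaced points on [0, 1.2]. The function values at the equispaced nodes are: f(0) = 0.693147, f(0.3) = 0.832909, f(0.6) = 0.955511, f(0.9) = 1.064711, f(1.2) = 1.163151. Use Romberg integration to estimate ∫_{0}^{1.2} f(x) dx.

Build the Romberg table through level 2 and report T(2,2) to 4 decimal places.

1.1358

T(0,0) (trapezoid, 1 panel, h=1.2000): 1.113779
T(1,0) (trapezoid, 2 panels, h=0.6000): 1.130196
T(2,0) (trapezoid, 4 panels, h=0.3000): 1.134384
T(1,1) = 1.130196 + (1.130196 − 1.113779)/3 = 1.135668
T(2,1) = 1.134384 + (1.134384 − 1.130196)/3 = 1.135780
T(2,2) = 1.135780 + (1.135780 − 1.135668)/15 = 1.135787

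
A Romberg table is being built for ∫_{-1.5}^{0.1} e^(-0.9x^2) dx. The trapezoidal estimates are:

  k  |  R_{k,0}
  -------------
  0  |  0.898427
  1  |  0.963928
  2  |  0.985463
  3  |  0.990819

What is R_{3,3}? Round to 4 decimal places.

0.9926

Richardson extrapolation on the trapezoidal column (denominator 4−1=3):
R_{1,1} = 0.963928 + (0.963928 − 0.898427)/3 = 0.985762
R_{2,1} = (4·0.985463 − 0.963928) / 3 = 0.992641
R_{3,1} = (4·0.990819 − 0.985463) / 3 = 0.992604
R_{2,2} = 0.992641 + (0.992641 − 0.985762)/15 = 0.993100
R_{3,2} = 0.992604 + (0.992604 − 0.992641)/15 = 0.992602
R_{3,3} = 0.992602 + (0.992602 − 0.993100)/63 = 0.992594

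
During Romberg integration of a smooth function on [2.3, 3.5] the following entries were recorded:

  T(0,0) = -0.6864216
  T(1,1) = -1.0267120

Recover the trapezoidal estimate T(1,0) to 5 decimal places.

-0.94164

From T(1,1) = (4·T(1,0) − T(0,0))/3, solve for T(1,0):
4·T(1,0) = 3·(-1.0267120) + (-0.6864216) = -3.7665576
T(1,0) = -0.9416394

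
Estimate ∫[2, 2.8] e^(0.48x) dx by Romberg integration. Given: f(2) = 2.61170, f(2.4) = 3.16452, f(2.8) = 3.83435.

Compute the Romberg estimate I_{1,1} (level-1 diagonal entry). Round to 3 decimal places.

I_{0,0} (trapezoid, 1 panel, h=0.8000): 2.57842
I_{1,0} (trapezoid, 2 panels, h=0.4000): 2.55502
I_{1,1} = 2.55502 + (2.55502 − 2.57842)/3 = 2.54722

2.547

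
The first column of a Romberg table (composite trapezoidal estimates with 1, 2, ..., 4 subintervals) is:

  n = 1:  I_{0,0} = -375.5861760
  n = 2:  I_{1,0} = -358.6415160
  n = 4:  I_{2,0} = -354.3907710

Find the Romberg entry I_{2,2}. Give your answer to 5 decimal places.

Richardson extrapolation on the trapezoidal column (denominator 4−1=3):
I_{1,1} = -358.6415160 + (-358.6415160 − (-375.5861760))/3 = -352.9932960
I_{2,1} = (4·(-354.3907710) − (-358.6415160)) / 3 = -352.9738560
I_{2,2} = -352.9738560 + (-352.9738560 − (-352.9932960))/15 = -352.9725600
(Column j=1 coincides with Simpson's rule on the same nodes.)

-352.97256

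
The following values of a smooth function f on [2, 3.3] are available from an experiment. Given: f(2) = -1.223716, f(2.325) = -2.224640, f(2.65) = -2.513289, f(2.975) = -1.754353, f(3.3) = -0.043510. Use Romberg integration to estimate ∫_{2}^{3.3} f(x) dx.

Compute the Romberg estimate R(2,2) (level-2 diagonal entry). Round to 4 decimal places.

R(0,0) (trapezoid, 1 panel, h=1.3000): -0.823697
R(1,0) (trapezoid, 2 panels, h=0.6500): -2.045486
R(2,0) (trapezoid, 4 panels, h=0.3250): -2.315916
R(1,1) = -2.045486 + (-2.045486 − (-0.823697))/3 = -2.452749
R(2,1) = -2.315916 + (-2.315916 − (-2.045486))/3 = -2.406059
R(2,2) = -2.406059 + (-2.406059 − (-2.452749))/15 = -2.402946

-2.4029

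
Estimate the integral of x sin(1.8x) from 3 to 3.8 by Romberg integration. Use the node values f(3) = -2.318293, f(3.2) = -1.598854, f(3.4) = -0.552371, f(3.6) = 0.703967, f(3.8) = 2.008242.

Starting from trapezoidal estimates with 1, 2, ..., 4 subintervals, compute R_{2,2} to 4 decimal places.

-0.3328

R_{0,0} (trapezoid, 1 panel, h=0.8000): -0.124020
R_{1,0} (trapezoid, 2 panels, h=0.4000): -0.282959
R_{2,0} (trapezoid, 4 panels, h=0.2000): -0.320457
R_{1,1} = -0.282959 + (-0.282959 − (-0.124020))/3 = -0.335939
R_{2,1} = -0.320457 + (-0.320457 − (-0.282959))/3 = -0.332956
R_{2,2} = -0.332956 + (-0.332956 − (-0.335939))/15 = -0.332757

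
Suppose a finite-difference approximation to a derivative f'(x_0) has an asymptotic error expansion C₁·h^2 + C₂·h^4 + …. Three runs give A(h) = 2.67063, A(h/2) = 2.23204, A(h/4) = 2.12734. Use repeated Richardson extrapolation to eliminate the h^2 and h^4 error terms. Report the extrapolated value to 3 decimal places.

First eliminate the h^2 term (factor 2^2 = 4):
  B₁ = (4·2.23204 − 2.67063)/3 = 2.08584
  B₂ = (4·2.12734 − 2.23204)/3 = 2.09244
Then eliminate the h^4 term (factor 2^4 = 16):
  (16·2.09244 − 2.08584)/15 = 2.09288

2.093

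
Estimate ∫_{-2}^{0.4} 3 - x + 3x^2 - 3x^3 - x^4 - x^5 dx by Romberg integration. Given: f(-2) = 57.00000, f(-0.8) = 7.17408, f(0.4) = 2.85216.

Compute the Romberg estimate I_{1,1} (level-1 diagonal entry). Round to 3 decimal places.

35.419

I_{0,0} (trapezoid, 1 panel, h=2.4000): 71.82259
I_{1,0} (trapezoid, 2 panels, h=1.2000): 44.52019
I_{1,1} = 44.52019 + (44.52019 − 71.82259)/3 = 35.41939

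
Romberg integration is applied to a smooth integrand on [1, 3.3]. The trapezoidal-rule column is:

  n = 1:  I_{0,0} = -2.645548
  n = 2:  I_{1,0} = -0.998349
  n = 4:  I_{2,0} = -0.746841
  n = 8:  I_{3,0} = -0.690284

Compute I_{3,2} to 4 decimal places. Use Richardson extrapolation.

-0.6720

Richardson extrapolation on the trapezoidal column (denominator 4−1=3):
I_{2,1} = (4·(-0.746841) − (-0.998349)) / 3 = -0.663005
I_{3,1} = (4·(-0.690284) − (-0.746841)) / 3 = -0.671432
I_{3,2} = -0.671432 + (-0.671432 − (-0.663005))/15 = -0.671994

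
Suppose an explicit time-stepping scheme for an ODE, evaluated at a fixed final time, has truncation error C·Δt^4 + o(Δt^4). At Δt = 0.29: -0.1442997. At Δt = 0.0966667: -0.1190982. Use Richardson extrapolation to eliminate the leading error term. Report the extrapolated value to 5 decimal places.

The leading error scales as Δt^4; refining by a factor of 3 reduces it by 3^4 = 81.
Extrapolated value = (81·A(Δt/3) − A(Δt)) / (81 − 1)
= (81·(-0.1190982) − (-0.1442997)) / 80
= -9.5026545 / 80 = -0.1187832

-0.11878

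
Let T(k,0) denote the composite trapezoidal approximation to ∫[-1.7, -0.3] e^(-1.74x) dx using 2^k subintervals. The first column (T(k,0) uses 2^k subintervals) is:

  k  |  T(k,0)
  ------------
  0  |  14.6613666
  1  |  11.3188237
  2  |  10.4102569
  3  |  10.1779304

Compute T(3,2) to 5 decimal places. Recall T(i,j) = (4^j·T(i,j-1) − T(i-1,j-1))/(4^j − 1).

10.10003

T(2,1) = (4·10.4102569 − 11.3188237) / 3 = 10.1074013
T(3,1) = 10.1779304 + (10.1779304 − 10.4102569)/3 = 10.1004882
T(3,2) = (16·10.1004882 − 10.1074013) / 15 = 10.1000273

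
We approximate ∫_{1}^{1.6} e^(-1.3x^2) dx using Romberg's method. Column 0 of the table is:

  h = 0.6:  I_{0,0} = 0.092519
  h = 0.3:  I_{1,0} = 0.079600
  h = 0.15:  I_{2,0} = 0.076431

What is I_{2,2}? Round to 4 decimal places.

0.0754

Richardson extrapolation on the trapezoidal column (denominator 4−1=3):
I_{1,1} = (4·0.079600 − 0.092519) / 3 = 0.075294
I_{2,1} = (4·0.076431 − 0.079600) / 3 = 0.075375
I_{2,2} = 0.075375 + (0.075375 − 0.075294)/15 = 0.075380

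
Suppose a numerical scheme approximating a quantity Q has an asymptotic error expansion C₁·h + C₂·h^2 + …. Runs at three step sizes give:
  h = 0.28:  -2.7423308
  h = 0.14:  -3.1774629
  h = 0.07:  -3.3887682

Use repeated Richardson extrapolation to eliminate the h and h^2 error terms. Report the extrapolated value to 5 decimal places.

-3.59590

First eliminate the h term (factor 2^1 = 2):
  B₁ = (2·(-3.1774629) − (-2.7423308))/1 = -3.6125950
  B₂ = (2·(-3.3887682) − (-3.1774629))/1 = -3.6000735
Then eliminate the h^2 term (factor 2^2 = 4):
  (4·(-3.6000735) − (-3.6125950))/3 = -3.5958997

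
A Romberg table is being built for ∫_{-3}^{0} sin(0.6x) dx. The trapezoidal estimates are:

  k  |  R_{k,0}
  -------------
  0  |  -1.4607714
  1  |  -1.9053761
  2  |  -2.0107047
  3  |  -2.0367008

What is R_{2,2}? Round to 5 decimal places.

-2.04530

R_{1,1} = -1.9053761 + (-1.9053761 − (-1.4607714))/3 = -2.0535777
R_{2,1} = (4·(-2.0107047) − (-1.9053761)) / 3 = -2.0458142
R_{2,2} = (16·(-2.0458142) − (-2.0535777)) / 15 = -2.0452966
(Column j=1 coincides with Simpson's rule on the same nodes.)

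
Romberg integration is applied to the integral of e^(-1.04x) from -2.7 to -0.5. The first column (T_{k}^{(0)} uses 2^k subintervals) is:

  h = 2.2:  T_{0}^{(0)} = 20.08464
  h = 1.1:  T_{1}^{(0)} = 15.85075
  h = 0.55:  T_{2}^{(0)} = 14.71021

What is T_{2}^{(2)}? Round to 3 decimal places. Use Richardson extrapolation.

T_{1}^{(1)} = 15.85075 + (15.85075 − 20.08464)/3 = 14.43945
T_{2}^{(1)} = 14.71021 + (14.71021 − 15.85075)/3 = 14.33003
T_{2}^{(2)} = 14.33003 + (14.33003 − 14.43945)/15 = 14.32274

14.323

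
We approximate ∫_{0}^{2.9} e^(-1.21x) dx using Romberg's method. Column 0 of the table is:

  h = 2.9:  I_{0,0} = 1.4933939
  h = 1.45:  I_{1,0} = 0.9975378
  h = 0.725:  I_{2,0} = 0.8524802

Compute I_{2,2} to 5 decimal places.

0.80225

I_{1,1} = 0.9975378 + (0.9975378 − 1.4933939)/3 = 0.8322524
I_{2,1} = (4·0.8524802 − 0.9975378) / 3 = 0.8041277
I_{2,2} = (16·0.8041277 − 0.8322524) / 15 = 0.8022527
(Column j=1 coincides with Simpson's rule on the same nodes.)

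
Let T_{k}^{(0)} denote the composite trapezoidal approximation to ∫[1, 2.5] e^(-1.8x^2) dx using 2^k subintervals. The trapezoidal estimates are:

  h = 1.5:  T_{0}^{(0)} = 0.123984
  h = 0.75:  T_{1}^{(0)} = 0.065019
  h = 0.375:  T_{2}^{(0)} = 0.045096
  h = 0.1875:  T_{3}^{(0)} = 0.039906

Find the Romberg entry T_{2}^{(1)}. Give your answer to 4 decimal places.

Richardson extrapolation on the trapezoidal column (denominator 4−1=3):
T_{2}^{(1)} = (4·0.045096 − 0.065019) / 3 = 0.038455
(Column j=1 coincides with Simpson's rule on the same nodes.)

0.0385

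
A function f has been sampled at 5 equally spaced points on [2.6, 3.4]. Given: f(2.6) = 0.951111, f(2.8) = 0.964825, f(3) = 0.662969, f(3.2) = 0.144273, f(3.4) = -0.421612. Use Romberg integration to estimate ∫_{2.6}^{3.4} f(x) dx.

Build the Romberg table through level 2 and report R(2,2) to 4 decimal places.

0.4191

R(0,0) (trapezoid, 1 panel, h=0.8000): 0.211800
R(1,0) (trapezoid, 2 panels, h=0.4000): 0.371087
R(2,0) (trapezoid, 4 panels, h=0.2000): 0.407363
R(1,1) = 0.371087 + (0.371087 − 0.211800)/3 = 0.424183
R(2,1) = 0.407363 + (0.407363 − 0.371087)/3 = 0.419455
R(2,2) = 0.419455 + (0.419455 − 0.424183)/15 = 0.419140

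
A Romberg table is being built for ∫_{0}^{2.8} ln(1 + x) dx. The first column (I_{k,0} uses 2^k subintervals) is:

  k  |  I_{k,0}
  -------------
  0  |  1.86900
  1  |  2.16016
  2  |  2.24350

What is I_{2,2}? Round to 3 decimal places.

I_{1,1} = 2.16016 + (2.16016 − 1.86900)/3 = 2.25721
I_{2,1} = (4·2.24350 − 2.16016) / 3 = 2.27128
I_{2,2} = (16·2.27128 − 2.25721) / 15 = 2.27222
(Column j=1 coincides with Simpson's rule on the same nodes.)

2.272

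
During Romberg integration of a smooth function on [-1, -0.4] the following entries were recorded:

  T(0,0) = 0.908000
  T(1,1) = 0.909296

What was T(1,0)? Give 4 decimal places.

0.9090

From T(1,1) = (4·T(1,0) − T(0,0))/3, solve for T(1,0):
4·T(1,0) = 3·0.909296 + 0.908000 = 3.635888
T(1,0) = 0.908972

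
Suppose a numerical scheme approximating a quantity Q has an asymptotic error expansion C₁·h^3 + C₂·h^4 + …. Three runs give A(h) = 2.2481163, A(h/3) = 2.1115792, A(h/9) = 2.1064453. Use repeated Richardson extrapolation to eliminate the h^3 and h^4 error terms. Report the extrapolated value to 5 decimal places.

2.10625

First eliminate the h^3 term (factor 3^3 = 27):
  B₁ = (27·2.1115792 − 2.2481163)/26 = 2.1063278
  B₂ = (27·2.1064453 − 2.1115792)/26 = 2.1062478
Then eliminate the h^4 term (factor 3^4 = 81):
  (81·2.1062478 − 2.1063278)/80 = 2.1062468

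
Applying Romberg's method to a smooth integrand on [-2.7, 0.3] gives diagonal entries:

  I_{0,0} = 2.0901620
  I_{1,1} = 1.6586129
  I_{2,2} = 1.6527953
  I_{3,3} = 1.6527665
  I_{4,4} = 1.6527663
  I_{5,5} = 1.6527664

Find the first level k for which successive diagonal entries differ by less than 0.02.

k = 2

|I_{1,1} − I_{0,0}| = 0.4315491 ≥ 0.02
|I_{2,2} − I_{1,1}| = 0.0058176 < 0.02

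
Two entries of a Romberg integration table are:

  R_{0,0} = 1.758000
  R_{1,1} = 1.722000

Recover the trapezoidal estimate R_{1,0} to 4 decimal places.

1.7310

From R_{1,1} = (4·R_{1,0} − R_{0,0})/3, solve for R_{1,0}:
4·R_{1,0} = 3·1.722000 + 1.758000 = 6.924000
R_{1,0} = 1.731000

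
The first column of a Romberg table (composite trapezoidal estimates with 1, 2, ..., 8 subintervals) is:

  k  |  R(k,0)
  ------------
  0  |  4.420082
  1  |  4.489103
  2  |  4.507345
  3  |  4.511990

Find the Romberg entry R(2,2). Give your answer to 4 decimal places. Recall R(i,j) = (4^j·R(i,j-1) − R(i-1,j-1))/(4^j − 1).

4.5135

Richardson extrapolation on the trapezoidal column (denominator 4−1=3):
R(1,1) = 4.489103 + (4.489103 − 4.420082)/3 = 4.512110
R(2,1) = 4.507345 + (4.507345 − 4.489103)/3 = 4.513426
R(2,2) = 4.513426 + (4.513426 − 4.512110)/15 = 4.513514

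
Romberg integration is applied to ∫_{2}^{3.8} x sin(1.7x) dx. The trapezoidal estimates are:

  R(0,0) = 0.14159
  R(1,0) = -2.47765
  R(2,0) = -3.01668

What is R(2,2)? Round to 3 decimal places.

-3.186

Richardson extrapolation on the trapezoidal column (denominator 4−1=3):
R(1,1) = -2.47765 + (-2.47765 − 0.14159)/3 = -3.35073
R(2,1) = -3.01668 + (-3.01668 − (-2.47765))/3 = -3.19636
R(2,2) = -3.19636 + (-3.19636 − (-3.35073))/15 = -3.18607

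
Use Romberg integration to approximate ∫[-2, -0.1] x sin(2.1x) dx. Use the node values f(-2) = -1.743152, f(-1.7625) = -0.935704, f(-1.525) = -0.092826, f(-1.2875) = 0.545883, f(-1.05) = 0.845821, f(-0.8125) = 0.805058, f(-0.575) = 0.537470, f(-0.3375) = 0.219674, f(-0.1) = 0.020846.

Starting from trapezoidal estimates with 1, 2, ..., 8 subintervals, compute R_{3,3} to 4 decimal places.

R_{0,0} (trapezoid, 1 panel, h=1.9000): -1.636191
R_{1,0} (trapezoid, 2 panels, h=0.9500): -0.014565
R_{2,0} (trapezoid, 4 panels, h=0.4750): 0.203923
R_{3,0} (trapezoid, 8 panels, h=0.2375): 0.252753
R_{1,1} = -0.014565 + (-0.014565 − (-1.636191))/3 = 0.525977
R_{2,1} = 0.203923 + (0.203923 − (-0.014565))/3 = 0.276752
R_{3,1} = 0.252753 + (0.252753 − 0.203923)/3 = 0.269030
R_{2,2} = 0.276752 + (0.276752 − 0.525977)/15 = 0.260137
R_{3,2} = 0.269030 + (0.269030 − 0.276752)/15 = 0.268515
R_{3,3} = 0.268515 + (0.268515 − 0.260137)/63 = 0.268648

0.2686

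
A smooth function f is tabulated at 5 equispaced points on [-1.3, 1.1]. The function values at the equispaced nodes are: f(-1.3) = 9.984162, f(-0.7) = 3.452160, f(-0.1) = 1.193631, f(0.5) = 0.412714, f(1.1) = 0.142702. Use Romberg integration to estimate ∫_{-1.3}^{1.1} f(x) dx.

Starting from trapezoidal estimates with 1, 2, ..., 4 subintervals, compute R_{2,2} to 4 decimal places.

5.5703

R_{0,0} (trapezoid, 1 panel, h=2.4000): 12.152237
R_{1,0} (trapezoid, 2 panels, h=1.2000): 7.508476
R_{2,0} (trapezoid, 4 panels, h=0.6000): 6.073162
R_{1,1} = 7.508476 + (7.508476 − 12.152237)/3 = 5.960556
R_{2,1} = 6.073162 + (6.073162 − 7.508476)/3 = 5.594724
R_{2,2} = 5.594724 + (5.594724 − 5.960556)/15 = 5.570335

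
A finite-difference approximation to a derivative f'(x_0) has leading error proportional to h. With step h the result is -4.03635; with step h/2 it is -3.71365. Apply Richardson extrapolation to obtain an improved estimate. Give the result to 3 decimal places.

-3.391

Extrapolated value = (2·A(h/2) − A(h)) / (2 − 1)
= (2·(-3.71365) − (-4.03635)) / 1
= -3.39095 / 1 = -3.39095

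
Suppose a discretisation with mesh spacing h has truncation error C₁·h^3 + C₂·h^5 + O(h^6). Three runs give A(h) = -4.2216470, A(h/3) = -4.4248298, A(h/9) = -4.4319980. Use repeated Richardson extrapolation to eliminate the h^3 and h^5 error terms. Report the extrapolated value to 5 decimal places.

First eliminate the h^3 term (factor 3^3 = 27):
  B₁ = (27·(-4.4248298) − (-4.2216470))/26 = -4.4326445
  B₂ = (27·(-4.4319980) − (-4.4248298))/26 = -4.4322737
Then eliminate the h^5 term (factor 3^5 = 243):
  (243·(-4.4322737) − (-4.4326445))/242 = -4.4322722

-4.43227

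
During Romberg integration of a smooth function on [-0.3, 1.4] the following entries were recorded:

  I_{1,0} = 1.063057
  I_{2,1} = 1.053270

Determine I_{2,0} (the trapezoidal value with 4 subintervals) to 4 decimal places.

1.0557

From I_{2,1} = (4·I_{2,0} − I_{1,0})/3, solve for I_{2,0}:
4·I_{2,0} = 3·1.053270 + 1.063057 = 4.222867
I_{2,0} = 1.055717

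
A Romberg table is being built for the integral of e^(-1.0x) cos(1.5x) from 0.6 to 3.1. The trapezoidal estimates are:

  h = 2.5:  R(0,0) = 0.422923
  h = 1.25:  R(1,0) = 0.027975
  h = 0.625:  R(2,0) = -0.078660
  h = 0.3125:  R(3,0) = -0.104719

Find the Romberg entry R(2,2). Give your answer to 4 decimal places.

Richardson extrapolation on the trapezoidal column (denominator 4−1=3):
R(1,1) = 0.027975 + (0.027975 − 0.422923)/3 = -0.103674
R(2,1) = -0.078660 + (-0.078660 − 0.027975)/3 = -0.114205
R(2,2) = -0.114205 + (-0.114205 − (-0.103674))/15 = -0.114907
(Column j=1 coincides with Simpson's rule on the same nodes.)

-0.1149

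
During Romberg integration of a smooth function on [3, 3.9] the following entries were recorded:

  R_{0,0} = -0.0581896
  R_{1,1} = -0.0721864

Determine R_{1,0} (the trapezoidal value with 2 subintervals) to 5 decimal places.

-0.06869

From R_{1,1} = (4·R_{1,0} − R_{0,0})/3, solve for R_{1,0}:
4·R_{1,0} = 3·(-0.0721864) + (-0.0581896) = -0.2747488
R_{1,0} = -0.0686872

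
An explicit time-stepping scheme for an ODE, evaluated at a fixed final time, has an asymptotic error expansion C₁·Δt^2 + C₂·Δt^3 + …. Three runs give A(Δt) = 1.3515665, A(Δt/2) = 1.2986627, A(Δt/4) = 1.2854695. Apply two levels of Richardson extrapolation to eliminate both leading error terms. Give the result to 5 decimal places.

1.28108

First eliminate the Δt^2 term (factor 2^2 = 4):
  B₁ = (4·1.2986627 − 1.3515665)/3 = 1.2810281
  B₂ = (4·1.2854695 − 1.2986627)/3 = 1.2810718
Then eliminate the Δt^3 term (factor 2^3 = 8):
  (8·1.2810718 − 1.2810281)/7 = 1.2810780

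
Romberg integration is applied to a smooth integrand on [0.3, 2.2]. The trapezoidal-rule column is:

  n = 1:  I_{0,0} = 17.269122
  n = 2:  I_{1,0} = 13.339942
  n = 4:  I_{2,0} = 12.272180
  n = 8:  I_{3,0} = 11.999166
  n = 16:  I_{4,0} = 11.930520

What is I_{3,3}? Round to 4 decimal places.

11.9076

I_{1,1} = (4·13.339942 − 17.269122) / 3 = 12.030215
I_{2,1} = (4·12.272180 − 13.339942) / 3 = 11.916259
I_{3,1} = 11.999166 + (11.999166 − 12.272180)/3 = 11.908161
I_{2,2} = (16·11.916259 − 12.030215) / 15 = 11.908662
I_{3,2} = 11.908161 + (11.908161 − 11.916259)/15 = 11.907621
I_{3,3} = 11.907621 + (11.907621 − 11.908662)/63 = 11.907604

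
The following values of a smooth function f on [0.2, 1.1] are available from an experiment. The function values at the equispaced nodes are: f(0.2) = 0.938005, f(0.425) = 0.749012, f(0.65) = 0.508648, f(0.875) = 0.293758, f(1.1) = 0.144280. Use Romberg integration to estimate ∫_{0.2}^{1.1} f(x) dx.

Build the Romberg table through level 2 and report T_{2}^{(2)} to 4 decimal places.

T_{0}^{(0)} (trapezoid, 1 panel, h=0.9000): 0.487028
T_{1}^{(0)} (trapezoid, 2 panels, h=0.4500): 0.472406
T_{2}^{(0)} (trapezoid, 4 panels, h=0.2250): 0.470826
T_{1}^{(1)} = 0.472406 + (0.472406 − 0.487028)/3 = 0.467532
T_{2}^{(1)} = 0.470826 + (0.470826 − 0.472406)/3 = 0.470299
T_{2}^{(2)} = 0.470299 + (0.470299 − 0.467532)/15 = 0.470483

0.4705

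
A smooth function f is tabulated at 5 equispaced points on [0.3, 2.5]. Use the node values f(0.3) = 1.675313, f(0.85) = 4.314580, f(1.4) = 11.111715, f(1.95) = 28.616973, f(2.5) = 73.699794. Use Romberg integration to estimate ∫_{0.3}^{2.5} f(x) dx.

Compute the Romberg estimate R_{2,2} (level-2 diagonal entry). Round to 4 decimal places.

R_{0,0} (trapezoid, 1 panel, h=2.2000): 82.912618
R_{1,0} (trapezoid, 2 panels, h=1.1000): 53.679195
R_{2,0} (trapezoid, 4 panels, h=0.5500): 44.951952
R_{1,1} = 53.679195 + (53.679195 − 82.912618)/3 = 43.934721
R_{2,1} = 44.951952 + (44.951952 − 53.679195)/3 = 42.042871
R_{2,2} = 42.042871 + (42.042871 − 43.934721)/15 = 41.916748

41.9167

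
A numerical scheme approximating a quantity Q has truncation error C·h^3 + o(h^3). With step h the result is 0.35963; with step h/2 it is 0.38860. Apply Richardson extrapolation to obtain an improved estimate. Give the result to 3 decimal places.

0.393

The leading error scales as h^3; refining by a factor of 2 reduces it by 2^3 = 8.
Extrapolated value = (8·A(h/2) − A(h)) / (8 − 1)
= (8·0.38860 − 0.35963) / 7
= 2.74917 / 7 = 0.39274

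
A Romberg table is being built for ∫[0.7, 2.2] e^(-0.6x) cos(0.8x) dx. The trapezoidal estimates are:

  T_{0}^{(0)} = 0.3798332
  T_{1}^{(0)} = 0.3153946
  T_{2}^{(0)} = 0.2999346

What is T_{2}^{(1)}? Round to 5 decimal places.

T_{2}^{(1)} = (4·0.2999346 − 0.3153946) / 3 = 0.2947813
(Column j=1 coincides with Simpson's rule on the same nodes.)

0.29478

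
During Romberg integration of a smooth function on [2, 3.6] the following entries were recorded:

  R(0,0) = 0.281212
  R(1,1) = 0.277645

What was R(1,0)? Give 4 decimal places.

From R(1,1) = (4·R(1,0) − R(0,0))/3, solve for R(1,0):
4·R(1,0) = 3·0.277645 + 0.281212 = 1.114147
R(1,0) = 0.278537

0.2785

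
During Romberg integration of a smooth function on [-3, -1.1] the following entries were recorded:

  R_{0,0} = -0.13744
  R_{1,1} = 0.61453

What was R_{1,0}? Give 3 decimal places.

0.427

From R_{1,1} = (4·R_{1,0} − R_{0,0})/3, solve for R_{1,0}:
4·R_{1,0} = 3·0.61453 + (-0.13744) = 1.70615
R_{1,0} = 0.42654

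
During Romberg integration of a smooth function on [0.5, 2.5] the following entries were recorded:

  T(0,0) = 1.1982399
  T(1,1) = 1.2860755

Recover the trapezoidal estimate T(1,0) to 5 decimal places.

1.26412

From T(1,1) = (4·T(1,0) − T(0,0))/3, solve for T(1,0):
4·T(1,0) = 3·1.2860755 + 1.1982399 = 5.0564664
T(1,0) = 1.2641166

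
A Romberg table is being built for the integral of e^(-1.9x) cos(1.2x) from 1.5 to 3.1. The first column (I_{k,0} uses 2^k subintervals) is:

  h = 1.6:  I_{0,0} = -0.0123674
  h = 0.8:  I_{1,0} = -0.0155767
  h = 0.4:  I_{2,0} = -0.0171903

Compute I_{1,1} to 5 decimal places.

Richardson extrapolation on the trapezoidal column (denominator 4−1=3):
I_{1,1} = (4·(-0.0155767) − (-0.0123674)) / 3 = -0.0166465

-0.01665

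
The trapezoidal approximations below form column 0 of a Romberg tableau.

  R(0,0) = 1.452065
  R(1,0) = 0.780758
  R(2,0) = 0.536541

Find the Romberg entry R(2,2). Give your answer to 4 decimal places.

Richardson extrapolation on the trapezoidal column (denominator 4−1=3):
R(1,1) = 0.780758 + (0.780758 − 1.452065)/3 = 0.556989
R(2,1) = (4·0.536541 − 0.780758) / 3 = 0.455135
R(2,2) = (16·0.455135 − 0.556989) / 15 = 0.448345

0.4483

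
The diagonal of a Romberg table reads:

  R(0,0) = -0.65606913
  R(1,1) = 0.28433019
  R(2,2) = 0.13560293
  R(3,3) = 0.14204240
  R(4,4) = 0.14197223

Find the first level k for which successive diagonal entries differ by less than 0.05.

|R(1,1) − R(0,0)| = 0.94039932 ≥ 0.05
|R(2,2) − R(1,1)| = 0.14872726 ≥ 0.05
|R(3,3) − R(2,2)| = 0.00643947 < 0.05

k = 3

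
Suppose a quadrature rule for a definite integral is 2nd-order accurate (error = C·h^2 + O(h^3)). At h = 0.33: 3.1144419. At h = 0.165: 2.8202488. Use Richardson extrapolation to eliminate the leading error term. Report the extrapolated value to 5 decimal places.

2.72218

Extrapolated value = (4·A(h/2) − A(h)) / (4 − 1)
= (4·2.8202488 − 3.1144419) / 3
= 8.1665533 / 3 = 2.7221844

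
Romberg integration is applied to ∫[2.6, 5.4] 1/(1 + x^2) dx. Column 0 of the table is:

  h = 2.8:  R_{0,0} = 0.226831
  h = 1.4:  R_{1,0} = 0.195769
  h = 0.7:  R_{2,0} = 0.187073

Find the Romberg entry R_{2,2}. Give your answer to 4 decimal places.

Richardson extrapolation on the trapezoidal column (denominator 4−1=3):
R_{1,1} = 0.195769 + (0.195769 − 0.226831)/3 = 0.185415
R_{2,1} = 0.187073 + (0.187073 − 0.195769)/3 = 0.184174
R_{2,2} = (16·0.184174 − 0.185415) / 15 = 0.184091

0.1841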